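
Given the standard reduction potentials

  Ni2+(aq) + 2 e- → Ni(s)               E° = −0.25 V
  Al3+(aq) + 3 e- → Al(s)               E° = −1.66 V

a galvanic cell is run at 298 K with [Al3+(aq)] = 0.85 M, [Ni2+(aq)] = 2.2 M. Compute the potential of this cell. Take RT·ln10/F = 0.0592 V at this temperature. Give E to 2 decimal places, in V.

Ni²⁺/Ni is reduced (cathode, E° = −0.25 V) and Al³⁺/Al is oxidized (anode).
The standard potential is −0.25 − (−1.66) = +1.41 V and the balanced reaction transfers n = 6 electrons.
The balanced reaction is 3 Ni2+(aq) + 2 Al(s) → 3 Ni(s) + 2 Al3+(aq), so Q = [Al3+(aq)]^2 / [Ni2+(aq)]^3 = 0.0679 and log Q = −1.168.
Applying E = E° − (RT ln10/nF)·log Q gives +1.41 − (0.0592/6)(−1.168) = +1.42 V.

+1.42 V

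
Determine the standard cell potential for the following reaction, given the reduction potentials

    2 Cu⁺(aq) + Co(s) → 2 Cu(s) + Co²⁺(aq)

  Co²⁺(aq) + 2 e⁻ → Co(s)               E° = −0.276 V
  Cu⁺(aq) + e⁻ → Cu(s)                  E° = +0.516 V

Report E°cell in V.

In the reaction as written, Cu⁺(aq) is reduced (cathode) and Co²⁺(aq) is produced by oxidation at the anode.
E°cell = E°(cathode) − E°(anode) = +0.516 − (−0.276) = +0.792 V.

+0.792 V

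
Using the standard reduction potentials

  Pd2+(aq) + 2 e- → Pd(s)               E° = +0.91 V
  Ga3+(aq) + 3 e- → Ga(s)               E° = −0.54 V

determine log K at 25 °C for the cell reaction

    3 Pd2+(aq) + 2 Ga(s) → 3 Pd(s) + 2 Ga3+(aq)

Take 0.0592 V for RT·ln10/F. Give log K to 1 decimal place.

log K = 147.0

The Pd²⁺/Pd couple is reduced (cathode); E°cell = +0.91 − (−0.54) = +1.45 V with n = 6.
At equilibrium E = 0, so log K = nE°cell / 0.0592 = (6)(+1.45) / 0.0592 = 147.0.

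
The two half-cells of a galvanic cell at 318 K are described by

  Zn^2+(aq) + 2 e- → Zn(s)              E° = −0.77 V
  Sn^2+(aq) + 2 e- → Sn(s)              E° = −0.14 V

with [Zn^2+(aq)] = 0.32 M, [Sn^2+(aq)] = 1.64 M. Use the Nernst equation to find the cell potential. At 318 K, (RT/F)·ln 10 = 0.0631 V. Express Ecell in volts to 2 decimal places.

Since E°(Sn²⁺/Sn) > E°(Zn²⁺/Zn), Sn²⁺/Sn serves as the cathode.
E°cell = E°cat − E°an = −0.14 − (−0.77) = +0.63 V; n = 2.
The balanced reaction is Sn^2+(aq) + Zn(s) → Sn(s) + Zn^2+(aq), so Q = [Zn^2+(aq)] / [Sn^2+(aq)] = 0.195 and log Q = −0.710.
Applying E = E° − (RT ln10/nF)·log Q gives +0.63 − (0.0631/2)(−0.710) = +0.65 V.

+0.65 V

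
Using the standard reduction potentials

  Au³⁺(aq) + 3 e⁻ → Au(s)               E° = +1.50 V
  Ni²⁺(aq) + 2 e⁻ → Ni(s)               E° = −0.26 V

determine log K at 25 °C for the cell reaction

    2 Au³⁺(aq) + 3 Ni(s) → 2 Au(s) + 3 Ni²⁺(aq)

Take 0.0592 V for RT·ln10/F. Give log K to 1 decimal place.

log K = 178.4

The Au³⁺/Au couple is reduced (cathode); E°cell = +1.50 − (−0.26) = +1.76 V with n = 6.
At equilibrium E = 0, so log K = nE°cell / 0.0592 = (6)(+1.76) / 0.0592 = 178.4.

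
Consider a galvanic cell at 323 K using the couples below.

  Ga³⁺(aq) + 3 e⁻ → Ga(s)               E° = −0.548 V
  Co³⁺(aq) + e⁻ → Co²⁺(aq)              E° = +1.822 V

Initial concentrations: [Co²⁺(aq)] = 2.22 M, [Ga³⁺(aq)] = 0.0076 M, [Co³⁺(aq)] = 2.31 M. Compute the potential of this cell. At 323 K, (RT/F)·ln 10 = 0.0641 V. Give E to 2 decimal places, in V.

+2.42 V

Since E°(Co³⁺/Co²⁺) > E°(Ga³⁺/Ga), Co³⁺/Co²⁺ serves as the cathode.
The standard potential is +1.822 − (−0.548) = +2.370 V and the balanced reaction transfers n = 3 electrons.
The balanced reaction is 3 Co³⁺(aq) + Ga(s) → 3 Co²⁺(aq) + Ga³⁺(aq), so Q = ([Co²⁺(aq)]^3·[Ga³⁺(aq)]) / [Co³⁺(aq)]^3 = 0.00675 and log Q = −2.171.
By the Nernst equation, E = +2.370 − (0.0641/3)·(−2.171) = +2.42 V.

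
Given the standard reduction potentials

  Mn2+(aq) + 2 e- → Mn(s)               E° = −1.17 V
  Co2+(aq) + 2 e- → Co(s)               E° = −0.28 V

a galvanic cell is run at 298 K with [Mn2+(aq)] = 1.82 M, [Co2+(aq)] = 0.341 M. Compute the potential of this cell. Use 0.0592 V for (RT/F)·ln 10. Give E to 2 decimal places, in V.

+0.87 V

Since E°(Co²⁺/Co) > E°(Mn²⁺/Mn), Co²⁺/Co serves as the cathode.
E°cell = −0.28 − (−1.17) = +0.89 V, with n = 2 electrons transferred.
Balancing gives Co2+(aq) + Mn(s) → Co(s) + Mn2+(aq); hence Q = [Mn2+(aq)] / [Co2+(aq)] = 5.34 (log Q = 0.727).
E = E° − (0.0592/n)·log Q = +0.89 − (0.0592/2)(0.727) = +0.87 V.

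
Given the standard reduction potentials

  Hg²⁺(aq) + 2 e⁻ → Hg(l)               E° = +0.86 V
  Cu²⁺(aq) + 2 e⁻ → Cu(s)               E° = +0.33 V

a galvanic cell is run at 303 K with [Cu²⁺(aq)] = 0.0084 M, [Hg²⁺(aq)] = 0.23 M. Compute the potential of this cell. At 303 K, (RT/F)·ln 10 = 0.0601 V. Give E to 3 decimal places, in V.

Hg²⁺/Hg is reduced (cathode, E° = +0.86 V) and Cu²⁺/Cu is oxidized (anode).
E°cell = E°cat − E°an = +0.86 − (+0.33) = +0.53 V; n = 2.
For the overall reaction Hg²⁺(aq) + Cu(s) → Hg(l) + Cu²⁺(aq), Q = [Cu²⁺(aq)] / [Hg²⁺(aq)] = 0.0365, giving log Q = −1.437.
By the Nernst equation, E = +0.53 − (0.0601/2)·(−1.437) = +0.573 V.

+0.573 V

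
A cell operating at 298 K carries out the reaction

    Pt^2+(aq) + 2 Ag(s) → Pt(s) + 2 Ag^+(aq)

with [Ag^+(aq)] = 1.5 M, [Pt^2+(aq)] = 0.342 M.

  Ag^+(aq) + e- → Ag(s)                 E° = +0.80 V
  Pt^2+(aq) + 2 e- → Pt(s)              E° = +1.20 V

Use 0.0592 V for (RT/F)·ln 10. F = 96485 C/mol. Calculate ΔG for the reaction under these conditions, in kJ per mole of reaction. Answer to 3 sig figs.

With Pt²⁺/Pt reduced at the cathode, E°cell = +1.20 − (+0.80) = +0.40 V and n = 2.
The reaction quotient is [Ag^+(aq)]^2 / [Pt^2+(aq)] = 6.58; by Nernst, E = +0.40 − (0.0592/2)(0.818) = +0.3758 V.
ΔG = −nFE = −(2)(96485)(+0.3758) J/mol = −72.5 kJ/mol.

−72.5 kJ/mol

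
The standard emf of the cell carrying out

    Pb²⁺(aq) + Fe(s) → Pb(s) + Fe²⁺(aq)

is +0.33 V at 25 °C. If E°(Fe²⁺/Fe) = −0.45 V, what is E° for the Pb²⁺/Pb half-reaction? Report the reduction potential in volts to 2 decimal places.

In the reaction as written the Pb²⁺/Pb couple is reduced (cathode) and Fe²⁺/Fe is oxidized (anode), so E°cell = E°(Pb²⁺/Pb) − E°(Fe²⁺/Fe).
E°(Pb²⁺/Pb) = E°cell + E°(anode) = +0.33 + (−0.45) = −0.12 V.

−0.12 V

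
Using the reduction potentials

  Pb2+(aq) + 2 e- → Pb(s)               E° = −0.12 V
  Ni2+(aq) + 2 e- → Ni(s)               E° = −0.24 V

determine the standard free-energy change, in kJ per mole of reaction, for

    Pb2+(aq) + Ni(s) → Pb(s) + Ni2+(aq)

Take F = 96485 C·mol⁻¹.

−23.2 kJ/mol

In the reaction as written Pb2+(aq) is reduced, so the Pb²⁺/Pb couple is the cathode and Ni²⁺/Ni is the anode.
E°cell = −0.12 − (−0.24) = +0.12 V; balancing electrons gives n = 2.
ΔG° = −nFE°cell = −(2)(96485)(+0.12) J/mol = −23.2 kJ/mol.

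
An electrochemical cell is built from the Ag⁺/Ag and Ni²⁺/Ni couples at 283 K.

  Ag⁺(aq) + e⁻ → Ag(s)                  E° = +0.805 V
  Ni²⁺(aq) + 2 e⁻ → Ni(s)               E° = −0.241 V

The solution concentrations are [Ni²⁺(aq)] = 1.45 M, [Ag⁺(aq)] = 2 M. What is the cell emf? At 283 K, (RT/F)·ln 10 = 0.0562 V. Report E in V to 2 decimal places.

Since E°(Ag⁺/Ag) > E°(Ni²⁺/Ni), Ag⁺/Ag serves as the cathode.
E°cell = E°cat − E°an = +0.805 − (−0.241) = +1.046 V; n = 2.
The balanced reaction is 2 Ag⁺(aq) + Ni(s) → 2 Ag(s) + Ni²⁺(aq), so Q = [Ni²⁺(aq)] / [Ag⁺(aq)]^2 = 0.362 and log Q = −0.441.
By the Nernst equation, E = +1.046 − (0.0562/2)·(−0.441) = +1.06 V.

+1.06 V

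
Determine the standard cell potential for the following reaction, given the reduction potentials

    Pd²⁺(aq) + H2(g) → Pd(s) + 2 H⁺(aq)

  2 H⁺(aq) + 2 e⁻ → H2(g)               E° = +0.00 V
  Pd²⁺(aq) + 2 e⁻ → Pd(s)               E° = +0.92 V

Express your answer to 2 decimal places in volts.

+0.92 V

In the reaction as written, Pd²⁺(aq) is reduced (cathode) and H⁺(aq) is produced by oxidation at the anode.
E°cell = E°(cathode) − E°(anode) = +0.92 − (+0.00) = +0.92 V.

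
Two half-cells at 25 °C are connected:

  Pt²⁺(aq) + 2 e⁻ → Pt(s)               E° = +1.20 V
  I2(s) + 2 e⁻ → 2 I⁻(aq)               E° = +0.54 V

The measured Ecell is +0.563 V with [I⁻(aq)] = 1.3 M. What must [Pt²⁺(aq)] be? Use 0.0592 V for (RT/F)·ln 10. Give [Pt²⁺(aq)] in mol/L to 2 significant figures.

0.00031 M

The Pt²⁺/Pt couple has the larger reduction potential, so it is the cathode: E°cell = +1.20 − (+0.54) = +0.66 V and n = 2.
From the Nernst equation, log Q = n(E° − E)/0.0592 = 2·(+0.66 − (+0.563))/0.0592 = 3.277.
For Pt²⁺(aq) + 2 I⁻(aq) → Pt(s) + I2(s), the reaction quotient is Q = 1 / ([Pt²⁺(aq)]·[I⁻(aq)]^2).
Substituting the known concentrations and solving, log [Pt²⁺(aq)] = −3.505 and [Pt²⁺(aq)] = 0.00031 M.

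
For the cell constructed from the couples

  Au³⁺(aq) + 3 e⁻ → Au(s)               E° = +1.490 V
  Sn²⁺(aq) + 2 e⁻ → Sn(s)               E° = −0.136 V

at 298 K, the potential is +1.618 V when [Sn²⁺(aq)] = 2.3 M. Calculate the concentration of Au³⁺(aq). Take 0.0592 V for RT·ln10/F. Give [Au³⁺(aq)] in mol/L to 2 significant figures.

The Au³⁺/Au couple has the larger reduction potential, so it is the cathode: E°cell = +1.490 − (−0.136) = +1.626 V and n = 6.
From the Nernst equation, log Q = n(E° − E)/0.0592 = 6·(+1.626 − (+1.618))/0.0592 = 0.811.
For 2 Au³⁺(aq) + 3 Sn(s) → 2 Au(s) + 3 Sn²⁺(aq), the reaction quotient is Q = [Sn²⁺(aq)]^3 / [Au³⁺(aq)]^2.
Substituting the known concentrations and solving, log [Au³⁺(aq)] = 0.137 and [Au³⁺(aq)] = 1.4 M.

1.4 M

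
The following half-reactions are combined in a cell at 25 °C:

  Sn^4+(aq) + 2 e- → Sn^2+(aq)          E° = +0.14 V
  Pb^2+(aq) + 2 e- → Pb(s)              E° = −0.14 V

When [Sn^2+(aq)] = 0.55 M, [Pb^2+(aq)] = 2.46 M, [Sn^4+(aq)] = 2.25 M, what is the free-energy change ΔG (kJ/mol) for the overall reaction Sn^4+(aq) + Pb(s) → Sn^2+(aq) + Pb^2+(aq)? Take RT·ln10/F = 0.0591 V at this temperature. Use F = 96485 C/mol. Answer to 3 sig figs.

−55.3 kJ/mol

E°cell = +0.14 − (−0.14) = +0.28 V; the balanced reaction transfers n = 2 electrons.
Here Q = ([Sn^2+(aq)]·[Pb^2+(aq)]) / [Sn^4+(aq)] = 0.601 (log Q = −0.221), giving E = +0.28 − (0.0591/2)·(−0.221) = +0.2865 V.
Then ΔG = −nFE = −2 × 96485 × +0.2865 J/mol = −55.3 kJ/mol.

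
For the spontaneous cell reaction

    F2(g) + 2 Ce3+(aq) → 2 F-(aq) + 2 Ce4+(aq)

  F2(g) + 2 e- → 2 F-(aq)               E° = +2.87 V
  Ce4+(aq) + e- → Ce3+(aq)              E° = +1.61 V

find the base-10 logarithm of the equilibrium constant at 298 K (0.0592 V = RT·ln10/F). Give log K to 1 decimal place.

log K = 42.6

The F₂/F⁻ couple is reduced (cathode); E°cell = +2.87 − (+1.61) = +1.26 V with n = 2.
At equilibrium E = 0, so log K = nE°cell / 0.0592 = (2)(+1.26) / 0.0592 = 42.6.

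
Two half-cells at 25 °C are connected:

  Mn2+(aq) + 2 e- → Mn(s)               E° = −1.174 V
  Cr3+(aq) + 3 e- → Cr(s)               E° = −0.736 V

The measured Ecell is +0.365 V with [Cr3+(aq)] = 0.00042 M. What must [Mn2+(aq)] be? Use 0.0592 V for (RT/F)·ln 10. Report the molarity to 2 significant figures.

The Cr³⁺/Cr couple has the larger reduction potential, so it is the cathode: E°cell = −0.736 − (−1.174) = +0.438 V and n = 6.
Since E = E° − (0.0592/n)·log Q, log Q = n(E° − E)/0.0592 = 7.399.
Balancing electrons gives 2 Cr3+(aq) + 3 Mn(s) → 2 Cr(s) + 3 Mn2+(aq); thus Q = [Mn2+(aq)]^3 / [Cr3+(aq)]^2.
Substituting the known concentrations and solving, log [Mn2+(aq)] = 0.215 and [Mn2+(aq)] = 1.6 M.

1.6 M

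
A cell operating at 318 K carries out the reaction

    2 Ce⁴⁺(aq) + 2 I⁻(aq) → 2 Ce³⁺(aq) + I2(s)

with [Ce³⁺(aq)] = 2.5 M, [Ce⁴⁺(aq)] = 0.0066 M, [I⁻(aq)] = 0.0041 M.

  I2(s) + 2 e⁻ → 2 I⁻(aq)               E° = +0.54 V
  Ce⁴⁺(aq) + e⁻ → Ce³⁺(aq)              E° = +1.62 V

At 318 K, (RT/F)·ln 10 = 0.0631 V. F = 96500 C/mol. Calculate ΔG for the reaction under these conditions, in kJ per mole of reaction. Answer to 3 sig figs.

The standard cell potential is +1.62 − (+0.54) = +1.08 V, with n = 2 electrons in the balanced equation.
Q = [Ce³⁺(aq)]^2 / ([Ce⁴⁺(aq)]^2·[I⁻(aq)]^2) = 8.54×10^9, so log Q = 9.931 and E = +1.08 − (0.0631/2)(9.931) = +0.7667 V.
Then ΔG = −nFE = −2 × 96500 × +0.7667 J/mol = −148 kJ/mol.

−148 kJ/mol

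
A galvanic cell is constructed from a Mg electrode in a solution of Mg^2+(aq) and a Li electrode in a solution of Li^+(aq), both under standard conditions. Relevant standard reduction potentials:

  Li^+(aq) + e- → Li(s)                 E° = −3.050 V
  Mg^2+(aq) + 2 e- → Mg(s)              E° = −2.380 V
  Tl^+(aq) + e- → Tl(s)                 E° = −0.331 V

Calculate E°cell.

+0.670 V

The Mg²⁺/Mg couple has the higher E°, so Mg ion is reduced (cathode) and Li is oxidized (anode).
E°cell = E°(cathode) − E°(anode) = −2.380 − (−3.050) = +0.670 V.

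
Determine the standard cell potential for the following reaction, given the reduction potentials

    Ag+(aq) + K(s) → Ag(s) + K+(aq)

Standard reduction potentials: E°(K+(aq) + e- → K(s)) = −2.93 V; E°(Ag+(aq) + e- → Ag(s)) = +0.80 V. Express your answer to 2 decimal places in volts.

+3.73 V

In the reaction as written, Ag+(aq) is reduced (cathode) and K+(aq) is produced by oxidation at the anode.
E°cell = E°(cathode) − E°(anode) = +0.80 − (−2.93) = +3.73 V.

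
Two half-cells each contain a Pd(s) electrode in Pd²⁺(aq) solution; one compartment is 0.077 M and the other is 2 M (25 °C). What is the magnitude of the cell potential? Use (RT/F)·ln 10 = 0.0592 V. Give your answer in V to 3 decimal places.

0.042 V

For a concentration cell E°cell = 0, since both electrodes use the same couple.
The compartment with the higher Pd²⁺(aq) concentration (2 M) acts as the cathode; ions are reduced there and produced at the dilute (0.077 M) anode.
With n = 2, Ecell = −(0.0592/2)·log([dilute]/[conc]) = −(0.0592/2)·log(0.077/2) = +0.042 V.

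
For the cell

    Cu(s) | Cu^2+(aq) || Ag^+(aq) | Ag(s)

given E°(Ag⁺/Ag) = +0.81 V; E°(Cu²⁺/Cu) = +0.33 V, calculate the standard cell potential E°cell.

+0.48 V

By convention the left-hand electrode in cell notation is the anode (oxidation) and the right-hand electrode is the cathode (reduction).
E°cell = E°(right) − E°(left) = +0.81 − (+0.33) = +0.48 V.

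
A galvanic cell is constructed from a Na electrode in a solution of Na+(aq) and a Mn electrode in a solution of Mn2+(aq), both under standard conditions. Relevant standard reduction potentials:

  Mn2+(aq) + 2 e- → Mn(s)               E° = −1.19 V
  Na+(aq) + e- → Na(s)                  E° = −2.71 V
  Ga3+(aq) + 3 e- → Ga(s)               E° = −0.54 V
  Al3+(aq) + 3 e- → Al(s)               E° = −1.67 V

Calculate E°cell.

+1.52 V

Of the two couples in this cell, the one with the more positive reduction potential is reduced at the cathode: here that is Mn²⁺/Mn (−1.19 V); Na⁺/Na (−2.71 V) is the anode.
E°cell = E°(cathode) − E°(anode) = −1.19 − (−2.71) = +1.52 V.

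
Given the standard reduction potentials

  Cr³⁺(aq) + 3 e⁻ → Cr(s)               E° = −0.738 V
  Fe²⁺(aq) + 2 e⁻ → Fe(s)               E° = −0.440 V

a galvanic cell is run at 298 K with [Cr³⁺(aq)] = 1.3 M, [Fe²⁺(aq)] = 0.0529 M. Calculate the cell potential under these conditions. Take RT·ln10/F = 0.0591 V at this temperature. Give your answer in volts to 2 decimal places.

+0.26 V

The Fe²⁺/Fe couple has the more positive E°, so it is the cathode; Cr³⁺/Cr is the anode.
E°cell = −0.440 − (−0.738) = +0.298 V, with n = 6 electrons transferred.
The balanced reaction is 3 Fe²⁺(aq) + 2 Cr(s) → 3 Fe(s) + 2 Cr³⁺(aq), so Q = [Cr³⁺(aq)]^2 / [Fe²⁺(aq)]^3 = 1.14×10^4 and log Q = 4.058.
By the Nernst equation, E = +0.298 − (0.0591/6)·(4.058) = +0.26 V.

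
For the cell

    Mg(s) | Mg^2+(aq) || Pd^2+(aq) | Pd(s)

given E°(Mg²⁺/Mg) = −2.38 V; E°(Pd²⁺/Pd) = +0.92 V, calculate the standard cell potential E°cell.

+3.30 V

By convention the left-hand electrode in cell notation is the anode (oxidation) and the right-hand electrode is the cathode (reduction).
E°cell = E°(right) − E°(left) = +0.92 − (−2.38) = +3.30 V.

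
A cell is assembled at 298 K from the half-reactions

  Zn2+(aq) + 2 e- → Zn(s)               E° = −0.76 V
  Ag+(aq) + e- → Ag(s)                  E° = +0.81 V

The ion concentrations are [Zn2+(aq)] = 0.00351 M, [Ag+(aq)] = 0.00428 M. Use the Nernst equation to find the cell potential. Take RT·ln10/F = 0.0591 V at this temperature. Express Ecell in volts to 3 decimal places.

+1.503 V

Ag⁺/Ag is reduced (cathode, E° = +0.81 V) and Zn²⁺/Zn is oxidized (anode).
The standard potential is +0.81 − (−0.76) = +1.57 V and the balanced reaction transfers n = 2 electrons.
The balanced reaction is 2 Ag+(aq) + Zn(s) → 2 Ag(s) + Zn2+(aq), so Q = [Zn2+(aq)] / [Ag+(aq)]^2 = 192 and log Q = 2.282.
E = E° − (0.0591/n)·log Q = +1.57 − (0.0591/2)(2.282) = +1.503 V.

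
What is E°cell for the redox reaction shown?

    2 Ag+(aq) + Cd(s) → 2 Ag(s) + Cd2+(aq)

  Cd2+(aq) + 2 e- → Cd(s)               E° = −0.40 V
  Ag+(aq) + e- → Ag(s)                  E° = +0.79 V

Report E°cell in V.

In the reaction as written, Ag+(aq) is reduced (cathode) and Cd2+(aq) is produced by oxidation at the anode.
E°cell = E°(cathode) − E°(anode) = +0.79 − (−0.40) = +1.19 V.

+1.19 V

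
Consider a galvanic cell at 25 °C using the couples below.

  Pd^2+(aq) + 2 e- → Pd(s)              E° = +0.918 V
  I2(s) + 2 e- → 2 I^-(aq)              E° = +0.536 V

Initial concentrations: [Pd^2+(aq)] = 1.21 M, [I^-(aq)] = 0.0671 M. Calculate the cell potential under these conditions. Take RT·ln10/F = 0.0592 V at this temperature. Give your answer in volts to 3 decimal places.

+0.315 V

Pd²⁺/Pd is reduced (cathode, E° = +0.918 V) and I₂/I⁻ is oxidized (anode).
E°cell = +0.918 − (+0.536) = +0.382 V, with n = 2 electrons transferred.
Balancing gives Pd^2+(aq) + 2 I^-(aq) → Pd(s) + I2(s); hence Q = 1 / ([Pd^2+(aq)]·[I^-(aq)]^2) = 184 (log Q = 2.264).
Applying E = E° − (RT ln10/nF)·log Q gives +0.382 − (0.0592/2)(2.264) = +0.315 V.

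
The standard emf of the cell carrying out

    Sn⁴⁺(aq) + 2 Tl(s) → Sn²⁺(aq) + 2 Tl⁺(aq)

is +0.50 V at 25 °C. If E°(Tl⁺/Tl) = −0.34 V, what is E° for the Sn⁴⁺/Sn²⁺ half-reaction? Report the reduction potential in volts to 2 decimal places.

In the reaction as written the Sn⁴⁺/Sn²⁺ couple is reduced (cathode) and Tl⁺/Tl is oxidized (anode), so E°cell = E°(Sn⁴⁺/Sn²⁺) − E°(Tl⁺/Tl).
E°(Sn⁴⁺/Sn²⁺) = E°cell + E°(anode) = +0.50 + (−0.34) = +0.16 V.

+0.16 V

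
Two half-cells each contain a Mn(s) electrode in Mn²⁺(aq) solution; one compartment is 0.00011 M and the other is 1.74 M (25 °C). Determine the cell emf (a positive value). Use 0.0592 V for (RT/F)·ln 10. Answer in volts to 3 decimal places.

For a concentration cell E°cell = 0, since both electrodes use the same couple.
The compartment with the higher Mn²⁺(aq) concentration (1.74 M) acts as the cathode; ions are reduced there and produced at the dilute (0.00011 M) anode.
With n = 2, Ecell = −(0.0592/2)·log([dilute]/[conc]) = −(0.0592/2)·log(0.00011/1.74) = +0.124 V.

0.124 V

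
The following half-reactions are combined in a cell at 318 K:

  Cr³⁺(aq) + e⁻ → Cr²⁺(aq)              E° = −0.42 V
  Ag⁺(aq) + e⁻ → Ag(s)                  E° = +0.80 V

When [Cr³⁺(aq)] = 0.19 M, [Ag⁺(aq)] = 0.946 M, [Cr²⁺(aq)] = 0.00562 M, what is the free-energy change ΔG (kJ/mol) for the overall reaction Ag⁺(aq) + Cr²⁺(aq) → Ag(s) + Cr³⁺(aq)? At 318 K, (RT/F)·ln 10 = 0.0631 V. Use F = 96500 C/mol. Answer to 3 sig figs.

−108 kJ/mol

The standard cell potential is +0.80 − (−0.42) = +1.22 V, with n = 1 electron in the balanced equation.
The reaction quotient is [Cr³⁺(aq)] / ([Ag⁺(aq)]·[Cr²⁺(aq)]) = 35.7; by Nernst, E = +1.22 − (0.0631/1)(1.553) = +1.1220 V.
Then ΔG = −nFE = −1 × 96500 × +1.1220 J/mol = −108 kJ/mol.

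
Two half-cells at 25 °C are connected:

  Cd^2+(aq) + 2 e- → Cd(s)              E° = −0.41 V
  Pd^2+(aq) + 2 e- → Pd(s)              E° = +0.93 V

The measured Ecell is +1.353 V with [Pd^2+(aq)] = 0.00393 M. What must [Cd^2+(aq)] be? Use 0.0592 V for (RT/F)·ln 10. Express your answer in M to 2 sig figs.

With Pd²⁺/Pd at the cathode and Cd²⁺/Cd at the anode, E°cell = +0.93 − (−0.41) = +1.34 V (n = 2).
From the Nernst equation, log Q = n(E° − E)/0.0592 = 2·(+1.34 − (+1.353))/0.0592 = −0.439.
Balancing electrons gives Pd^2+(aq) + Cd(s) → Pd(s) + Cd^2+(aq); thus Q = [Cd^2+(aq)] / [Pd^2+(aq)].
Substituting the known concentrations and solving, log [Cd^2+(aq)] = −2.845 and [Cd^2+(aq)] = 0.0014 M.

0.0014 M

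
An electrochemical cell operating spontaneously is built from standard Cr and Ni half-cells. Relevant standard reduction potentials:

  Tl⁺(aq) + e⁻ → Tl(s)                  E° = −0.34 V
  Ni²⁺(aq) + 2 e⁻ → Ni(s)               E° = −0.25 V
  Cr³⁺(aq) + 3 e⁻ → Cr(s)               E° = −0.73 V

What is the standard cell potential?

+0.48 V

Of the two couples in this cell, the one with the more positive reduction potential is reduced at the cathode: here that is Ni²⁺/Ni (−0.25 V); Cr³⁺/Cr (−0.73 V) is the anode.
E°cell = E°(cathode) − E°(anode) = −0.25 − (−0.73) = +0.48 V.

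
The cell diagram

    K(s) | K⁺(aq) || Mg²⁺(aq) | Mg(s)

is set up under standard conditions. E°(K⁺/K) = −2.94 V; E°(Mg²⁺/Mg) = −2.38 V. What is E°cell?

+0.56 V

By convention the left-hand electrode in cell notation is the anode (oxidation) and the right-hand electrode is the cathode (reduction).
E°cell = E°(right) − E°(left) = −2.38 − (−2.94) = +0.56 V.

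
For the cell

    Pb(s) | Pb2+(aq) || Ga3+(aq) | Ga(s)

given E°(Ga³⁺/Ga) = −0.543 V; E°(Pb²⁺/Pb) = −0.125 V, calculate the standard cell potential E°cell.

−0.418 V

By convention the left-hand electrode in cell notation is the anode (oxidation) and the right-hand electrode is the cathode (reduction).
E°cell = E°(right) − E°(left) = −0.543 − (−0.125) = −0.418 V.
The negative sign shows that, as written, the cell would require an external voltage to drive the reaction.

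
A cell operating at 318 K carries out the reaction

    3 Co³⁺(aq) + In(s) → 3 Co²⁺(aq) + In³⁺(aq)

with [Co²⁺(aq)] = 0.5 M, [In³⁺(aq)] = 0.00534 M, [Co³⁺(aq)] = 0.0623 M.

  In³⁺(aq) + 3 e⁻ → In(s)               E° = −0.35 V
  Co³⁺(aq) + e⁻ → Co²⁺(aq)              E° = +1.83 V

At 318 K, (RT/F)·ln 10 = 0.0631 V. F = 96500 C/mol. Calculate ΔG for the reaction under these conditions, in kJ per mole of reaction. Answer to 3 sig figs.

−628 kJ/mol

The standard cell potential is +1.83 − (−0.35) = +2.18 V, with n = 3 electrons in the balanced equation.
The reaction quotient is ([Co²⁺(aq)]^3·[In³⁺(aq)]) / [Co³⁺(aq)]^3 = 2.76; by Nernst, E = +2.18 − (0.0631/3)(0.441) = +2.1707 V.
ΔG = −nFE = −(3)(96500)(+2.1707) J/mol = −628 kJ/mol.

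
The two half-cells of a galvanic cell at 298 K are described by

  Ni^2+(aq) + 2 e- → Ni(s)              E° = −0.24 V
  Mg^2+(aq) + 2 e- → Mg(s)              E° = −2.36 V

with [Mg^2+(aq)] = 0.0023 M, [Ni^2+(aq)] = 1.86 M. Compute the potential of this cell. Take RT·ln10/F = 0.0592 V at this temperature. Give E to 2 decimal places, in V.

Ni²⁺/Ni is reduced (cathode, E° = −0.24 V) and Mg²⁺/Mg is oxidized (anode).
E°cell = −0.24 − (−2.36) = +2.12 V, with n = 2 electrons transferred.
The balanced reaction is Ni^2+(aq) + Mg(s) → Ni(s) + Mg^2+(aq), so Q = [Mg^2+(aq)] / [Ni^2+(aq)] = 0.00124 and log Q = −2.908.
Applying E = E° − (RT ln10/nF)·log Q gives +2.12 − (0.0592/2)(−2.908) = +2.21 V.

+2.21 V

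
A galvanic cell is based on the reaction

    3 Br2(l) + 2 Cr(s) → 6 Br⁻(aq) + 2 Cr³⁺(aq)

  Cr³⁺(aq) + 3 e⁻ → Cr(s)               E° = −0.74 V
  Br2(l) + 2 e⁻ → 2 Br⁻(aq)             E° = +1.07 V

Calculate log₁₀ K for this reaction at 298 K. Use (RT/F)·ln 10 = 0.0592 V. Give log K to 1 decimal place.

The Br₂/Br⁻ couple is reduced (cathode); E°cell = +1.07 − (−0.74) = +1.81 V with n = 6.
At equilibrium E = 0, so log K = nE°cell / 0.0592 = (6)(+1.81) / 0.0592 = 183.4.

log K = 183.4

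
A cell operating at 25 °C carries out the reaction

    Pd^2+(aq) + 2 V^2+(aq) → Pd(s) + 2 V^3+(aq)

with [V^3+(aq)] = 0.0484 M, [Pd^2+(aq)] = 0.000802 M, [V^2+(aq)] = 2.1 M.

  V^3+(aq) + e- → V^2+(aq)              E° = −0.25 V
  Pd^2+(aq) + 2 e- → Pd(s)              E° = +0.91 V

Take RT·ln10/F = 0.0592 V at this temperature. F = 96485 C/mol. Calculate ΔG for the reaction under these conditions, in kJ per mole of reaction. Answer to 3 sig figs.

With Pd²⁺/Pd reduced at the cathode, E°cell = +0.91 − (−0.25) = +1.16 V and n = 2.
Here Q = [V^3+(aq)]^2 / ([Pd^2+(aq)]·[V^2+(aq)]^2) = 0.662 (log Q = −0.179), giving E = +1.16 − (0.0592/2)·(−0.179) = +1.1653 V.
ΔG = −nFE = −(2)(96485)(+1.1653) J/mol = −225 kJ/mol.

−225 kJ/mol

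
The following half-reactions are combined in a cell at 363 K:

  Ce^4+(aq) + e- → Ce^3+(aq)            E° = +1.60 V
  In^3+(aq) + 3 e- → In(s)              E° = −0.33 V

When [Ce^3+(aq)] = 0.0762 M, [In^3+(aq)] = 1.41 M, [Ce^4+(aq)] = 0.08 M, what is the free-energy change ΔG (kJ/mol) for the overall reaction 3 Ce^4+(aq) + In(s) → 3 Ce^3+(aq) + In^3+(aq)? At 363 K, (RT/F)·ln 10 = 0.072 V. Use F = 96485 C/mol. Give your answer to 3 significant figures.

−558 kJ/mol

E°cell = +1.60 − (−0.33) = +1.93 V; the balanced reaction transfers n = 3 electrons.
The reaction quotient is ([Ce^3+(aq)]^3·[In^3+(aq)]) / [Ce^4+(aq)]^3 = 1.22; by Nernst, E = +1.93 − (0.072/3)(0.086) = +1.9279 V.
ΔG = −nFE = −(3)(96485)(+1.9279) J/mol = −558 kJ/mol.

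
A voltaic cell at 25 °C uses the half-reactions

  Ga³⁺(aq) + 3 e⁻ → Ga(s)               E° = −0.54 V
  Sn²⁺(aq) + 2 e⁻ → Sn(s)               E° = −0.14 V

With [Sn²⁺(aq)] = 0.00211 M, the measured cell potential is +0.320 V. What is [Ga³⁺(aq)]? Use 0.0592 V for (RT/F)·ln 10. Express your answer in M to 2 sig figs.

1.1 M

With Sn²⁺/Sn at the cathode and Ga³⁺/Ga at the anode, E°cell = −0.14 − (−0.54) = +0.40 V (n = 6).
Since E = E° − (0.0592/n)·log Q, log Q = n(E° − E)/0.0592 = 8.108.
For 3 Sn²⁺(aq) + 2 Ga(s) → 3 Sn(s) + 2 Ga³⁺(aq), the reaction quotient is Q = [Ga³⁺(aq)]^2 / [Sn²⁺(aq)]^3.
Substituting the known concentrations and solving, log [Ga³⁺(aq)] = 0.040 and [Ga³⁺(aq)] = 1.1 M.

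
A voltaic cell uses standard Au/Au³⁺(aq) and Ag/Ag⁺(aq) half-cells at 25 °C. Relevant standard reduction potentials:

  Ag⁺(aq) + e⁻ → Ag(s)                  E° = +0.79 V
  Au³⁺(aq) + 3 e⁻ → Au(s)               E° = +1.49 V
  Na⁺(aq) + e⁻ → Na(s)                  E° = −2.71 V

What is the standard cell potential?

The Au³⁺/Au couple has the higher E°, so Au ion is reduced (cathode) and Ag is oxidized (anode).
E°cell = E°(cathode) − E°(anode) = +1.49 − (+0.79) = +0.70 V.

+0.70 V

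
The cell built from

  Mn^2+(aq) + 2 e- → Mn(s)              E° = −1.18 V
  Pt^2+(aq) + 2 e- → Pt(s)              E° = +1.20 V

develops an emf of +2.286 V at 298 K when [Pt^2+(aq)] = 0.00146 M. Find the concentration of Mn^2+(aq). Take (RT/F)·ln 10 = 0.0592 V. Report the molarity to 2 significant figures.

2.2 M

With Pt²⁺/Pt at the cathode and Mn²⁺/Mn at the anode, E°cell = +1.20 − (−1.18) = +2.38 V (n = 2).
Rearranging E = E° − (0.0592/n)·log Q gives log Q = 2(+2.38 − (+2.286))/0.0592 = 3.176.
Balancing electrons gives Pt^2+(aq) + Mn(s) → Pt(s) + Mn^2+(aq); thus Q = [Mn^2+(aq)] / [Pt^2+(aq)].
Solving for the unknown gives log [Mn^2+(aq)] = 0.340, so [Mn^2+(aq)] ≈ 2.2 M.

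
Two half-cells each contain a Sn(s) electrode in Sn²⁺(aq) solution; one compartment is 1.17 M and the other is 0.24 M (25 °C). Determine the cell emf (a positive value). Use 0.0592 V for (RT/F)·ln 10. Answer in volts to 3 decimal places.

For a concentration cell E°cell = 0, since both electrodes use the same couple.
The compartment with the higher Sn²⁺(aq) concentration (1.17 M) acts as the cathode; ions are reduced there and produced at the dilute (0.24 M) anode.
With n = 2, Ecell = −(0.0592/2)·log([dilute]/[conc]) = −(0.0592/2)·log(0.24/1.17) = +0.020 V.

0.020 V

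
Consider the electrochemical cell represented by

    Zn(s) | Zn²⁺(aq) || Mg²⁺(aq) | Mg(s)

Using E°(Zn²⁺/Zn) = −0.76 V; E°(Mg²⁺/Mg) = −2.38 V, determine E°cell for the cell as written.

By convention the left-hand electrode in cell notation is the anode (oxidation) and the right-hand electrode is the cathode (reduction).
E°cell = E°(right) − E°(left) = −2.38 − (−0.76) = −1.62 V.
The negative sign shows that, as written, the cell would require an external voltage to drive the reaction.

−1.62 V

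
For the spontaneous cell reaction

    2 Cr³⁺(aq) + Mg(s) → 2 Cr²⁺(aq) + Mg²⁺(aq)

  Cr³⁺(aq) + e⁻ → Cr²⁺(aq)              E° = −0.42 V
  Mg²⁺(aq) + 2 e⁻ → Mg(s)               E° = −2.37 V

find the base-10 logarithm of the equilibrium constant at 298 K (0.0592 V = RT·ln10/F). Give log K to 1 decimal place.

The Cr³⁺/Cr²⁺ couple is reduced (cathode); E°cell = −0.42 − (−2.37) = +1.95 V with n = 2.
At equilibrium E = 0, so log K = nE°cell / 0.0592 = (2)(+1.95) / 0.0592 = 65.9.

log K = 65.9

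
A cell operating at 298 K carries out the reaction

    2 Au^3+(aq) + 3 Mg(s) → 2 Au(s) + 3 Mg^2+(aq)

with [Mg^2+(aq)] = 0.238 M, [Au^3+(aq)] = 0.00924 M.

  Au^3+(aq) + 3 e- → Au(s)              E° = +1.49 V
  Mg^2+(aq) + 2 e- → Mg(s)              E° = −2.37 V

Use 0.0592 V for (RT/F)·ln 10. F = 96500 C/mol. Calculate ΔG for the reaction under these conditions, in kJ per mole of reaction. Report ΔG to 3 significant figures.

The standard cell potential is +1.49 − (−2.37) = +3.86 V, with n = 6 electrons in the balanced equation.
The reaction quotient is [Mg^2+(aq)]^3 / [Au^3+(aq)]^2 = 158; by Nernst, E = +3.86 − (0.0592/6)(2.198) = +3.8383 V.
Then ΔG = −nFE = −6 × 96500 × +3.8383 J/mol = −2220 kJ/mol.

−2220 kJ/mol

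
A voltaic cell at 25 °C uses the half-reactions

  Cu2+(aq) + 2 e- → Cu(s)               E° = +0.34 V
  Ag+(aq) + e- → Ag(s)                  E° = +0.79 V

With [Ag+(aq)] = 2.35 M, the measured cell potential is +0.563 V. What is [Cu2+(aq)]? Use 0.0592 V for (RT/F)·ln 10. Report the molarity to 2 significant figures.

The Ag⁺/Ag couple has the larger reduction potential, so it is the cathode: E°cell = +0.79 − (+0.34) = +0.45 V and n = 2.
From the Nernst equation, log Q = n(E° − E)/0.0592 = 2·(+0.45 − (+0.563))/0.0592 = −3.818.
Balancing electrons gives 2 Ag+(aq) + Cu(s) → 2 Ag(s) + Cu2+(aq); thus Q = [Cu2+(aq)] / [Ag+(aq)]^2.
Isolating [Cu2+(aq)] in Q = 10^{−3.818} yields log [Cu2+(aq)] = −3.076, i.e. 0.00084 M.

0.00084 M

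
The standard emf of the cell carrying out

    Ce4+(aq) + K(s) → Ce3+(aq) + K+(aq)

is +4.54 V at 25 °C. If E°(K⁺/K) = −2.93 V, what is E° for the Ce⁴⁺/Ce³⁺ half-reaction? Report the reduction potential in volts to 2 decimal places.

In the reaction as written the Ce⁴⁺/Ce³⁺ couple is reduced (cathode) and K⁺/K is oxidized (anode), so E°cell = E°(Ce⁴⁺/Ce³⁺) − E°(K⁺/K).
E°(Ce⁴⁺/Ce³⁺) = E°cell + E°(anode) = +4.54 + (−2.93) = +1.61 V.

+1.61 V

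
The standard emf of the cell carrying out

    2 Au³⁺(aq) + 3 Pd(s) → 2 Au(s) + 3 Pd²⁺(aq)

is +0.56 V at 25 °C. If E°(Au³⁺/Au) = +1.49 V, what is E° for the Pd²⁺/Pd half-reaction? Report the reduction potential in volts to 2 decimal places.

In the reaction as written the Au³⁺/Au couple is reduced (cathode) and Pd²⁺/Pd is oxidized (anode), so E°cell = E°(Au³⁺/Au) − E°(Pd²⁺/Pd).
E°(Pd²⁺/Pd) = E°(cathode) − E°cell = +1.49 − (+0.56) = +0.93 V.

+0.93 V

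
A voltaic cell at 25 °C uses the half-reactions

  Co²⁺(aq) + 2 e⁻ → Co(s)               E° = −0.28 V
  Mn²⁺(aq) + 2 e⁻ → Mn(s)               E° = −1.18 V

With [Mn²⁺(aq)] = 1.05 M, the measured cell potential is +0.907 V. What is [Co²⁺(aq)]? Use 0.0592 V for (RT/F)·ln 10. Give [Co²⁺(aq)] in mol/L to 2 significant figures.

1.8 M

With Co²⁺/Co at the cathode and Mn²⁺/Mn at the anode, E°cell = −0.28 − (−1.18) = +0.90 V (n = 2).
Rearranging E = E° − (0.0592/n)·log Q gives log Q = 2(+0.90 − (+0.907))/0.0592 = −0.236.
For Co²⁺(aq) + Mn(s) → Co(s) + Mn²⁺(aq), the reaction quotient is Q = [Mn²⁺(aq)] / [Co²⁺(aq)].
Substituting the known concentrations and solving, log [Co²⁺(aq)] = 0.257 and [Co²⁺(aq)] = 1.8 M.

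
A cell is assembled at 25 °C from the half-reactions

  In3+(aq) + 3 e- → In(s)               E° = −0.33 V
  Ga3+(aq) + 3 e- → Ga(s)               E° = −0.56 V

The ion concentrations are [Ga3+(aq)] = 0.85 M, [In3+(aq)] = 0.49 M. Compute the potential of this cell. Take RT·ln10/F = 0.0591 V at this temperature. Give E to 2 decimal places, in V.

+0.23 V

The In³⁺/In couple has the more positive E°, so it is the cathode; Ga³⁺/Ga is the anode.
E°cell = E°cat − E°an = −0.33 − (−0.56) = +0.23 V; n = 3.
The balanced reaction is In3+(aq) + Ga(s) → In(s) + Ga3+(aq), so Q = [Ga3+(aq)] / [In3+(aq)] = 1.73 and log Q = 0.239.
Applying E = E° − (RT ln10/nF)·log Q gives +0.23 − (0.0591/3)(0.239) = +0.23 V.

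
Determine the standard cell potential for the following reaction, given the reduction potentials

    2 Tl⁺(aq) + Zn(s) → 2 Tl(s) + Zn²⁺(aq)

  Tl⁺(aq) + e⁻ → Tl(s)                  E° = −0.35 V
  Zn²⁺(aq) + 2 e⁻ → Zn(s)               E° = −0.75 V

+0.40 V

In the reaction as written, Tl⁺(aq) is reduced (cathode) and Zn²⁺(aq) is produced by oxidation at the anode.
E°cell = E°(cathode) − E°(anode) = −0.35 − (−0.75) = +0.40 V.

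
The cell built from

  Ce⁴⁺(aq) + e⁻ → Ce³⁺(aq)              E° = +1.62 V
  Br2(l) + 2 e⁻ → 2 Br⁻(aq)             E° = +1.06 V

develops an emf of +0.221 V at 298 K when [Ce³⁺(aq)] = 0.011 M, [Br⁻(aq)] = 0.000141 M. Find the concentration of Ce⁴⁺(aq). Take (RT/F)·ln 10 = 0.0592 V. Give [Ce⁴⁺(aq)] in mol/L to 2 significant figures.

0.00015 M

Ce⁴⁺/Ce³⁺ is the cathode (higher E°); E°cell = +1.62 − (+1.06) = +0.56 V with n = 2.
Since E = E° − (0.0592/n)·log Q, log Q = n(E° − E)/0.0592 = 11.453.
The balanced reaction is 2 Ce⁴⁺(aq) + 2 Br⁻(aq) → 2 Ce³⁺(aq) + Br2(l), so Q = [Ce³⁺(aq)]^2 / ([Ce⁴⁺(aq)]^2·[Br⁻(aq)]^2).
Solving for the unknown gives log [Ce⁴⁺(aq)] = −3.834, so [Ce⁴⁺(aq)] ≈ 0.00015 M.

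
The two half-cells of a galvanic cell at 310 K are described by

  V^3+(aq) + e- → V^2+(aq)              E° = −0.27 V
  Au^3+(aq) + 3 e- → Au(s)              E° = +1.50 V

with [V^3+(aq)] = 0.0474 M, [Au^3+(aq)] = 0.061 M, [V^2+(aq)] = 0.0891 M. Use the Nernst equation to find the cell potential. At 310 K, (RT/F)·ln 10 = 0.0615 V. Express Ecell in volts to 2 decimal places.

The Au³⁺/Au couple has the more positive E°, so it is the cathode; V³⁺/V²⁺ is the anode.
The standard potential is +1.50 − (−0.27) = +1.77 V and the balanced reaction transfers n = 3 electrons.
Balancing gives Au^3+(aq) + 3 V^2+(aq) → Au(s) + 3 V^3+(aq); hence Q = [V^3+(aq)]^3 / ([Au^3+(aq)]·[V^2+(aq)]^3) = 2.47 (log Q = 0.392).
Applying E = E° − (RT ln10/nF)·log Q gives +1.77 − (0.0615/3)(0.392) = +1.76 V.

+1.76 V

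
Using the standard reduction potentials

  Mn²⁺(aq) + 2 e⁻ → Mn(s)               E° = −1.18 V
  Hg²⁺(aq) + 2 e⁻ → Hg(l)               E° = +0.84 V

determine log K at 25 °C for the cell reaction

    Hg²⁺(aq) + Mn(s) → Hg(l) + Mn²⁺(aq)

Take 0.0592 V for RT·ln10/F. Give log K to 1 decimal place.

log K = 68.2

The Hg²⁺/Hg couple is reduced (cathode); E°cell = +0.84 − (−1.18) = +2.02 V with n = 2.
At equilibrium E = 0, so log K = nE°cell / 0.0592 = (2)(+2.02) / 0.0592 = 68.2.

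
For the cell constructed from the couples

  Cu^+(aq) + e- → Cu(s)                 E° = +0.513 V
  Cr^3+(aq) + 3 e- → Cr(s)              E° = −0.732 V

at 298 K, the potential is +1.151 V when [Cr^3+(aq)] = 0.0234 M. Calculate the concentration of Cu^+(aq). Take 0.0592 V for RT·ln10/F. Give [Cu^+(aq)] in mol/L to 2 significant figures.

0.0074 M

The Cu⁺/Cu couple has the larger reduction potential, so it is the cathode: E°cell = +0.513 − (−0.732) = +1.245 V and n = 3.
Since E = E° − (0.0592/n)·log Q, log Q = n(E° − E)/0.0592 = 4.764.
The balanced reaction is 3 Cu^+(aq) + Cr(s) → 3 Cu(s) + Cr^3+(aq), so Q = [Cr^3+(aq)] / [Cu^+(aq)]^3.
Isolating [Cu^+(aq)] in Q = 10^{4.764} yields log [Cu^+(aq)] = −2.132, i.e. 0.0074 M.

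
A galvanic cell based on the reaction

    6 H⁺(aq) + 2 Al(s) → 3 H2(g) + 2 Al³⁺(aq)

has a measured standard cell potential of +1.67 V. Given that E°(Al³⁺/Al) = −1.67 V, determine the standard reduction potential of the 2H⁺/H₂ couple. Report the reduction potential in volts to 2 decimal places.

+0.00 V

In the reaction as written the 2H⁺/H₂ couple is reduced (cathode) and Al³⁺/Al is oxidized (anode), so E°cell = E°(2H⁺/H₂) − E°(Al³⁺/Al).
E°(2H⁺/H₂) = E°cell + E°(anode) = +1.67 + (−1.67) = +0.00 V.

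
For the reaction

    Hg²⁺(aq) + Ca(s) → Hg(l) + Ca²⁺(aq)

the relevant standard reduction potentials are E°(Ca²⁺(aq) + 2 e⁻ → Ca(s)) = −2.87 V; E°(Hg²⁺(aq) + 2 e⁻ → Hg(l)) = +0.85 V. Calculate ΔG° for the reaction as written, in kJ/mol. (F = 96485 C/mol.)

−718 kJ/mol

In the reaction as written Hg²⁺(aq) is reduced, so the Hg²⁺/Hg couple is the cathode and Ca²⁺/Ca is the anode.
E°cell = +0.85 − (−2.87) = +3.72 V; balancing electrons gives n = 2.
ΔG° = −nFE°cell = −(2)(96485)(+3.72) J/mol = −718 kJ/mol.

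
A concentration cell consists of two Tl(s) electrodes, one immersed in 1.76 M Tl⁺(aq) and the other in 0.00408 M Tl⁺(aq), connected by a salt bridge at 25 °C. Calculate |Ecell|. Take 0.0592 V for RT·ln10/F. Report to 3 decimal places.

0.156 V

For a concentration cell E°cell = 0, since both electrodes use the same couple.
The compartment with the higher Tl⁺(aq) concentration (1.76 M) acts as the cathode; ions are reduced there and produced at the dilute (0.00408 M) anode.
With n = 1, Ecell = −(0.0592/1)·log([dilute]/[conc]) = −(0.0592/1)·log(0.00408/1.76) = +0.156 V.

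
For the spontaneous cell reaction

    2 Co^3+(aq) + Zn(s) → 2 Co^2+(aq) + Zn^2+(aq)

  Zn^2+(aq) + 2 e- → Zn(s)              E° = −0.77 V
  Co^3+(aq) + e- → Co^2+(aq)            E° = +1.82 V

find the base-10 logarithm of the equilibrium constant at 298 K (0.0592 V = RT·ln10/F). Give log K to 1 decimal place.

log K = 87.5

The Co³⁺/Co²⁺ couple is reduced (cathode); E°cell = +1.82 − (−0.77) = +2.59 V with n = 2.
At equilibrium E = 0, so log K = nE°cell / 0.0592 = (2)(+2.59) / 0.0592 = 87.5.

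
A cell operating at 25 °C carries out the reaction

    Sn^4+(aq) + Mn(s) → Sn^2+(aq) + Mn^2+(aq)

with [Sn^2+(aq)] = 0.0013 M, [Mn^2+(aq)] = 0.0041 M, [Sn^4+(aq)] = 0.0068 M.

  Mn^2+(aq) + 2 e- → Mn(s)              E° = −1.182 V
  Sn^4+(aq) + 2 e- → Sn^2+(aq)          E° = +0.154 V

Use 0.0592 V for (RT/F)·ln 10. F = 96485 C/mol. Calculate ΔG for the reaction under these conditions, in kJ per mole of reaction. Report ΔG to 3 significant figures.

The standard cell potential is +0.154 − (−1.182) = +1.336 V, with n = 2 electrons in the balanced equation.
Q = ([Sn^2+(aq)]·[Mn^2+(aq)]) / [Sn^4+(aq)] = 0.000784, so log Q = −3.106 and E = +1.336 − (0.0592/2)(−3.106) = +1.4279 V.
Then ΔG = −nFE = −2 × 96485 × +1.4279 J/mol = −276 kJ/mol.

−276 kJ/mol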